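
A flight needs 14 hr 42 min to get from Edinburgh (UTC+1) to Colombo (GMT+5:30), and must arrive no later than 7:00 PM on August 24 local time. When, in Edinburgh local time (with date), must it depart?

11:48 PM on August 23

Target arrival in UTC: 7:00 PM − 5:30 = 1:30 PM on Aug 24.
Subtract 14 hours 42 minutes → departure 10:48 PM UTC on Aug 23.
Edinburgh is UTC+1:00: 10:48 PM + 1:00 = 11:48 PM on Aug 23.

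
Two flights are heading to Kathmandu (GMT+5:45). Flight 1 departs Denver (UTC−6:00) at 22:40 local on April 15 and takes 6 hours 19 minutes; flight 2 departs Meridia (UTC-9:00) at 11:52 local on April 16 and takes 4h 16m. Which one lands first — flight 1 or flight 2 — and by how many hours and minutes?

Flight 1 in UTC: 22:40 + 6:00 = 04:40 on Apr 16.
+6 hours and 19 minutes → arrive 10:59 UTC on Apr 16.
Flight 2 in UTC: 11:52 + 9:00 = 20:52 on Apr 16.
+4 hours 16 minutes → arrive 01:08 UTC on Apr 17.
Flight 1 lands earlier by 14 hours 9 minutes.

the first, by 14 hours 9 minutes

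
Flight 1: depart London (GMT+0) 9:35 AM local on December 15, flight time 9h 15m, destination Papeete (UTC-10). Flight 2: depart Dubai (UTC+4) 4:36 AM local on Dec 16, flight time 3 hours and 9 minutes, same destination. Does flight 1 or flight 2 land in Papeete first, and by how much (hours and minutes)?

Flight 1 departs at 9:35 AM UTC (Dec 15).
+9 hours 15 minutes → arrive 6:50 PM UTC on Dec 15.
Flight 2 in UTC: 4:36 AM − 4:00 = 12:36 AM on Dec 16.
+3 hours and 9 minutes → arrive 3:45 AM UTC on Dec 16.
Flight 1 lands earlier by 8 hours 55 minutes.

the first, by 8 hours 55 minutes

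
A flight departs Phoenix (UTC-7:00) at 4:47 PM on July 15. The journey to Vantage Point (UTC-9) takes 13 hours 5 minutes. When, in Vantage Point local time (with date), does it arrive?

Convert departure to UTC: 4:47 PM + 7:00 = 11:47 PM UTC on Jul 15.
Add 13 hours 5 minutes travel time → 12:52 PM UTC (Jul 16).
Vantage Point is UTC−9:00, so local arrival = 12:52 PM − 9:00 = 3:52 AM on Jul 16.

3:52 AM on Jul 16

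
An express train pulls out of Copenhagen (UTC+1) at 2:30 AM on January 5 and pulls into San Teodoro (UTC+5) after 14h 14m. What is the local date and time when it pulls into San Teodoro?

Convert departure to UTC: 2:30 AM − 1:00 = 1:30 AM UTC on Jan 5.
Add 14 hours and 14 minutes travel time → 3:44 PM UTC.
San Teodoro is UTC+5:00, so local arrival = 3:44 PM + 5:00 = 8:44 PM on Jan 5.

8:44 PM on January 5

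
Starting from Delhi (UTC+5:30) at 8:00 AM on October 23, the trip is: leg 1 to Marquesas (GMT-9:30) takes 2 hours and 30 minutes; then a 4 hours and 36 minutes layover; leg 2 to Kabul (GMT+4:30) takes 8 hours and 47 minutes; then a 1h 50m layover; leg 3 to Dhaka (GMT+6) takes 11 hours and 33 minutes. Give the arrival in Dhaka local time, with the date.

Convert departure to UTC: 8:00 AM − 5:30 = 2:30 AM UTC on Oct 23.
Add 2 hours 30 minutes leg 1 → 5:00 AM UTC.
Add 4 hours 36 minutes layover in Marquesas → 9:36 AM UTC.
Add 8 hours 47 minutes leg 2 → 6:23 PM UTC.
Add 1 hour and 50 minutes layover in Kabul → 8:13 PM UTC.
Add 11 hours 33 minutes leg 3 → 7:46 AM UTC (Oct 24).
Dhaka is UTC+6:00, so local arrival = 7:46 AM + 6:00 = 1:46 PM on Oct 24.

1:46 PM on October 24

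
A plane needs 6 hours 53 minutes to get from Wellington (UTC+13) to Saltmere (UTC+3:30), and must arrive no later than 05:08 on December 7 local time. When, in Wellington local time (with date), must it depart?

07:45 on Dec 7

Target arrival in UTC: 05:08 − 3:30 = 01:38 on Dec 7.
Subtract 6 hours 53 minutes → departure 18:45 UTC on Dec 6.
Wellington is UTC+13:00: 18:45 + 13:00 = 07:45 on Dec 7.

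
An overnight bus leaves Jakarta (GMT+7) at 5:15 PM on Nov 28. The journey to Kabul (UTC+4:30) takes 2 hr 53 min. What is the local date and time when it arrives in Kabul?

5:38 PM on Nov 28

Convert departure to UTC: 5:15 PM − 7:00 = 10:15 AM UTC on Nov 28.
Add 2 hours and 53 minutes travel time → 1:08 PM UTC.
Kabul is UTC+4:30, so local arrival = 1:08 PM + 4:30 = 5:38 PM on Nov 28.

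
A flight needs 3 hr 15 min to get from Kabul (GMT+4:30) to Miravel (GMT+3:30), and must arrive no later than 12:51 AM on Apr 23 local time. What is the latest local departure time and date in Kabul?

Target arrival in UTC: 12:51 AM − 3:30 = 9:21 PM on Apr 22.
Subtract 3 hours and 15 minutes → departure 6:06 PM UTC on Apr 22.
Kabul is UTC+4:30: 6:06 PM + 4:30 = 10:36 PM on Apr 22.

10:36 PM on April 22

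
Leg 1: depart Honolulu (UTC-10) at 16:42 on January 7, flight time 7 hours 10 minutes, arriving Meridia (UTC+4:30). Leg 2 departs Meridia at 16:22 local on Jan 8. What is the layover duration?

2 hours

Convert departure to UTC: 16:42 + 10:00 = 02:42 UTC on Jan 8.
Add 7 hours 10 minutes flight time → 09:52 UTC.
Meridia is UTC+4:30, so local arrival = 09:52 + 4:30 = 14:22 on Jan 8.
Layover = 16:22 − 14:22 = 2 hours.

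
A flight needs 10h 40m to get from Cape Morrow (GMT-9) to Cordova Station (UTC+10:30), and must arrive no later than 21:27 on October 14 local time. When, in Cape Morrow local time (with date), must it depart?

15:17 on October 13

Target arrival in UTC: 21:27 − 10:30 = 10:57 on Oct 14.
Subtract 10 hours 40 minutes → departure 00:17 UTC on Oct 14.
Cape Morrow is UTC−9:00: 00:17 − 9:00 = 15:17 on Oct 13.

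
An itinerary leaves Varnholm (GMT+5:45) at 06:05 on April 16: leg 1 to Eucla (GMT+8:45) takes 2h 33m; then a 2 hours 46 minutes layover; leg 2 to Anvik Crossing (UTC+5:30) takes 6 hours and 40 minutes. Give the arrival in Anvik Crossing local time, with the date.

Convert departure to UTC: 06:05 − 5:45 = 00:20 UTC on Apr 16.
Add 2 hours 33 minutes leg 1 → 02:53 UTC.
Add 2 hours and 46 minutes layover in Eucla → 05:39 UTC.
Add 6 hours and 40 minutes leg 2 → 12:19 UTC.
Anvik Crossing is UTC+5:30, so local arrival = 12:19 + 5:30 = 17:49 on Apr 16.

17:49 on April 16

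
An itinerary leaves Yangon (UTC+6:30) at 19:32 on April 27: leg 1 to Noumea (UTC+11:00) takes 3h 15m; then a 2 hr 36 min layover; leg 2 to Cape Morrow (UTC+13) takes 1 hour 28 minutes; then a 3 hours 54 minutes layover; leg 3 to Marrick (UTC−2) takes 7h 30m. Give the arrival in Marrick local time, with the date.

05:45 on April 28

Convert departure to UTC: 19:32 − 6:30 = 13:02 UTC on Apr 27.
Add 3 hours 15 minutes leg 1 → 16:17 UTC.
Add 2 hours and 36 minutes layover in Noumea → 18:53 UTC.
Add 1 hour 28 minutes leg 2 → 20:21 UTC.
Add 3 hours 54 minutes layover in Cape Morrow → 00:15 UTC (Apr 28).
Add 7 hours 30 minutes leg 3 → 07:45 UTC.
Marrick is UTC−2:00, so local arrival = 07:45 − 2:00 = 05:45 on Apr 28.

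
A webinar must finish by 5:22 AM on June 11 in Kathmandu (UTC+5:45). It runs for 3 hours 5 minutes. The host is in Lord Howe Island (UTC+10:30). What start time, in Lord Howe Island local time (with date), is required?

7:02 AM on Jun 11

Target end time in UTC: 5:22 AM − 5:45 = 11:37 PM on Jun 10.
Subtract 3 hours and 5 minutes → start 8:32 PM UTC on Jun 10.
Lord Howe Island is UTC+10:30: 8:32 PM + 10:30 = 7:02 AM on Jun 11.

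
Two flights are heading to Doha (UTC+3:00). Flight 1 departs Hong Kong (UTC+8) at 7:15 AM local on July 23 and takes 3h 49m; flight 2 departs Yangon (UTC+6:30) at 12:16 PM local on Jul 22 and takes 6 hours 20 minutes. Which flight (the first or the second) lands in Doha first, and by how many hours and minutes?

Flight 1 in UTC: 7:15 AM − 8:00 = 11:15 PM on Jul 22.
+3 hours 49 minutes → arrive 3:04 AM UTC on Jul 23.
Flight 2 in UTC: 12:16 PM − 6:30 = 5:46 AM on Jul 22.
+6 hours and 20 minutes → arrive 12:06 PM UTC on Jul 22.
Flight 2 lands earlier by 14 hours 58 minutes.

the second, by 14 hours 58 minutes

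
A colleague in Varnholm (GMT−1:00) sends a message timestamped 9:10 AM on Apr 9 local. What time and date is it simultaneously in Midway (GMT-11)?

Midway is 10:00 behind Varnholm.
Shift by the zone difference: 9:10 AM − 10:00 = 11:10 PM on Apr 8 in Midway.

11:10 PM on April 8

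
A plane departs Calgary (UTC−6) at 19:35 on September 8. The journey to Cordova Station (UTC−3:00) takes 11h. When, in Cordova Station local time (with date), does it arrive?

Cordova Station is 3:00 ahead of Calgary.
After 11 hours it is 06:35 (Sep 9) in Calgary.
Shift by the zone difference: 06:35 + 3:00 = 09:35 on Sep 9 in Cordova Station.

09:35 on September 9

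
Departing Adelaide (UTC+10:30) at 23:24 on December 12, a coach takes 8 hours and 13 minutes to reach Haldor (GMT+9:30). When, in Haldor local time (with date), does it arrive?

06:37 on Dec 13

Convert departure to UTC: 23:24 − 10:30 = 12:54 UTC on Dec 12.
Add 8 hours and 13 minutes travel time → 21:07 UTC.
Haldor is UTC+9:30, so local arrival = 21:07 + 9:30 = 06:37 on Dec 13.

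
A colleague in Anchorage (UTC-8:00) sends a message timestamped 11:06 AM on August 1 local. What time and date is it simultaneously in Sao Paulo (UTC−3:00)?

Sao Paulo is 5:00 ahead of Anchorage.
Shift by the zone difference: 11:06 AM + 5:00 = 4:06 PM on Aug 1 in Sao Paulo.

4:06 PM on August 1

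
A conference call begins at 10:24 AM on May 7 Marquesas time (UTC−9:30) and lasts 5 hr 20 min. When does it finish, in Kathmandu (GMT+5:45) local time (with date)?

Kathmandu is 15:15 ahead of Marquesas.
After 5 hours 20 minutes it is 3:44 PM in Marquesas.
Shift by the zone difference: 3:44 PM + 15:15 = 6:59 AM on May 8 in Kathmandu.

6:59 AM on May 8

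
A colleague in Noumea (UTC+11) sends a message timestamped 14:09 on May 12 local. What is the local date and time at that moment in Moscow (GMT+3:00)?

In UTC: 14:09 − 11:00 = 03:09 on May 12.
Moscow is UTC+3:00: 03:09 + 3:00 = 06:09 on May 12.

06:09 on May 12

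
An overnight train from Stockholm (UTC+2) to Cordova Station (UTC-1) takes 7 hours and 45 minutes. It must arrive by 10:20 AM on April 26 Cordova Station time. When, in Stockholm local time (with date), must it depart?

Target arrival in UTC: 10:20 AM + 1:00 = 11:20 AM on Apr 26.
Subtract 7 hours and 45 minutes → departure 3:35 AM UTC on Apr 26.
Stockholm is UTC+2:00: 3:35 AM + 2:00 = 5:35 AM on Apr 26.

5:35 AM on April 26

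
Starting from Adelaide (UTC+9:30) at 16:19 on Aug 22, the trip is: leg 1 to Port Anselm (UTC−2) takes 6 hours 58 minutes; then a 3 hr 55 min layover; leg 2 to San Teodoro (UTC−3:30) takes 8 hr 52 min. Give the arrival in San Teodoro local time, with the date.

23:04 on August 22

Convert departure to UTC: 16:19 − 9:30 = 06:49 UTC on Aug 22.
Add 6 hours 58 minutes leg 1 → 13:47 UTC.
Add 3 hours and 55 minutes layover in Port Anselm → 17:42 UTC.
Add 8 hours 52 minutes leg 2 → 02:34 UTC (Aug 23).
San Teodoro is UTC−3:30, so local arrival = 02:34 − 3:30 = 23:04 on Aug 22.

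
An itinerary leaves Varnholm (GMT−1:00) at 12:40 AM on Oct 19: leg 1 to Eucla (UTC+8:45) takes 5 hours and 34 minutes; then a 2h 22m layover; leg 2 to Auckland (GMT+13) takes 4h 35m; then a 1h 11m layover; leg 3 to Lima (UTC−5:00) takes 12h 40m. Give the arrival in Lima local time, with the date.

11:02 PM on October 19

Convert departure to UTC: 12:40 AM + 1:00 = 1:40 AM UTC on Oct 19.
Add 5 hours and 34 minutes leg 1 → 7:14 AM UTC.
Add 2 hours and 22 minutes layover in Eucla → 9:36 AM UTC.
Add 4 hours and 35 minutes leg 2 → 2:11 PM UTC.
Add 1 hour 11 minutes layover in Auckland → 3:22 PM UTC.
Add 12 hours and 40 minutes leg 3 → 4:02 AM UTC (Oct 20).
Lima is UTC−5:00, so local arrival = 4:02 AM − 5:00 = 11:02 PM on Oct 19.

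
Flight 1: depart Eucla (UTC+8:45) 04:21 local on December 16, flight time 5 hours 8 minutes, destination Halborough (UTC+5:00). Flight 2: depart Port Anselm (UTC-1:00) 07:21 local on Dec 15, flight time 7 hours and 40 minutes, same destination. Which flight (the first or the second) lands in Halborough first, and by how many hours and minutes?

Flight 1 in UTC: 04:21 − 8:45 = 19:36 on Dec 15.
+5 hours and 8 minutes → arrive 00:44 UTC on Dec 16.
Flight 2 in UTC: 07:21 + 1:00 = 08:21 on Dec 15.
+7 hours and 40 minutes → arrive 16:01 UTC on Dec 15.
Flight 2 lands earlier by 8 hours 43 minutes.

the second, by 8 hours 43 minutes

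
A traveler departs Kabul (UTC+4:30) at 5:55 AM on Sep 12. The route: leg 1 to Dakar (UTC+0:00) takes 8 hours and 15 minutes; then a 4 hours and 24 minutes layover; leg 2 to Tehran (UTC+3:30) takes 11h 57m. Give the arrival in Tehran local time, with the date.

5:31 AM on September 13

Convert departure to UTC: 5:55 AM − 4:30 = 1:25 AM UTC on Sep 12.
Add 8 hours and 15 minutes leg 1 → 9:40 AM UTC.
Add 4 hours and 24 minutes layover in Dakar → 2:04 PM UTC.
Add 11 hours and 57 minutes leg 2 → 2:01 AM UTC (Sep 13).
Tehran is UTC+3:30, so local arrival = 2:01 AM + 3:30 = 5:31 AM on Sep 13.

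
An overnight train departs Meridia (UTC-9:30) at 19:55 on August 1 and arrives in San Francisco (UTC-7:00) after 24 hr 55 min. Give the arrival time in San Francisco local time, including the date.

23:20 on Aug 2

San Francisco is 2:30 ahead of Meridia.
After 24 hours and 55 minutes it is 20:50 (Aug 2) in Meridia.
Shift by the zone difference: 20:50 + 2:30 = 23:20 on Aug 2 in San Francisco.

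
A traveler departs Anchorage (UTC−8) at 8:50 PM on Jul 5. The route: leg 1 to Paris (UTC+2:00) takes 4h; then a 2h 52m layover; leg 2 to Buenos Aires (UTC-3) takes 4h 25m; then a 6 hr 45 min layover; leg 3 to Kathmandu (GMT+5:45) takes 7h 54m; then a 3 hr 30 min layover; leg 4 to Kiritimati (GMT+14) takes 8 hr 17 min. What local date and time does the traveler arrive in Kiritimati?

8:33 AM on Jul 8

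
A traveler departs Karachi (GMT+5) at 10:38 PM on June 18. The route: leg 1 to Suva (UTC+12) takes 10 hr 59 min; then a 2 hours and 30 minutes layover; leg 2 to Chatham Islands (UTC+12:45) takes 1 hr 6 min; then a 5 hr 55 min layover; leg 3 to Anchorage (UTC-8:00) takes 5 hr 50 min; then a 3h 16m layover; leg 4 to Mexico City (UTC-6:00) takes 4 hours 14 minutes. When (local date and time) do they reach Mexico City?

Convert departure to UTC: 10:38 PM − 5:00 = 5:38 PM UTC on Jun 18.
Add 10 hours 59 minutes leg 1 → 4:37 AM UTC (Jun 19).
Add 2 hours and 30 minutes layover in Suva → 7:07 AM UTC.
Add 1 hour and 6 minutes leg 2 → 8:13 AM UTC.
Add 5 hours 55 minutes layover in Chatham Islands → 2:08 PM UTC.
Add 5 hours and 50 minutes leg 3 → 7:58 PM UTC.
Add 3 hours and 16 minutes layover in Anchorage → 11:14 PM UTC.
Add 4 hours 14 minutes leg 4 → 3:28 AM UTC (Jun 20).
Mexico City is UTC−6:00, so local arrival = 3:28 AM − 6:00 = 9:28 PM on Jun 19.

9:28 PM on Jun 19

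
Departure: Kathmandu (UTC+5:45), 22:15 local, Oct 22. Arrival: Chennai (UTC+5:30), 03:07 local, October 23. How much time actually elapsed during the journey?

5 hours 7 minutes

Chennai is 0:15 behind Kathmandu.
Clock-face elapsed time (ignoring zones) is 4 hours 52 minutes.
Actual elapsed = 4 hours 52 minutes + 0:15 = 5 hours 7 minutes.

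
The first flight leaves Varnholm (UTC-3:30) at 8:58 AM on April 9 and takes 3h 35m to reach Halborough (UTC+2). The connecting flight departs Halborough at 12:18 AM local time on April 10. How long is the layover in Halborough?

Convert departure to UTC: 8:58 AM + 3:30 = 12:28 PM UTC on Apr 9.
Add 3 hours 35 minutes flight time → 4:03 PM UTC.
Halborough is UTC+2:00, so local arrival = 4:03 PM + 2:00 = 6:03 PM on Apr 9.
Layover = 12:18 AM − 6:03 PM (+1 day) = 6 hours 15 minutes.

6 hours 15 minutes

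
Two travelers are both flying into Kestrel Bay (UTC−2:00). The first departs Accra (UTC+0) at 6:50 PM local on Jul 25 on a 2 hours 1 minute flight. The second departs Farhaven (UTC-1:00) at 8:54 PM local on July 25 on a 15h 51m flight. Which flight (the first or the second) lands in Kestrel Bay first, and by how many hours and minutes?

the first, by 16 hours 54 minutes

Flight 1 departs at 6:50 PM UTC (Jul 25).
+2 hours 1 minute → arrive 8:51 PM UTC on Jul 25.
Flight 2 in UTC: 8:54 PM + 1:00 = 9:54 PM on Jul 25.
+15 hours and 51 minutes → arrive 1:45 PM UTC on Jul 26.
Flight 1 lands earlier by 16 hours 54 minutes.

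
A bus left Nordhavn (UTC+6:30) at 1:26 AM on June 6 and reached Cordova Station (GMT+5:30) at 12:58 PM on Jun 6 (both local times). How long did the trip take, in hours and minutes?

Departure in UTC: 1:26 AM − 6:30 = 6:56 PM on Jun 5.
Arrival in UTC: 12:58 PM − 5:30 = 7:28 AM on Jun 6.
Elapsed = 7:28 AM − 6:56 PM (+1 day) = 12 hours 32 minutes.

12 hours 32 minutes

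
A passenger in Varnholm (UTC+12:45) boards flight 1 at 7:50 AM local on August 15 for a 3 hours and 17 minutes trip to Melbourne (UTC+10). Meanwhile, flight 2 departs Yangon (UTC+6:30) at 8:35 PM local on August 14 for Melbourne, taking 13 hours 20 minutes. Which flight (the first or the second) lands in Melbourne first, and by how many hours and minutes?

Flight 1 in UTC: 7:50 AM − 12:45 = 7:05 PM on Aug 14.
+3 hours and 17 minutes → arrive 10:22 PM UTC on Aug 14.
Flight 2 in UTC: 8:35 PM − 6:30 = 2:05 PM on Aug 14.
+13 hours 20 minutes → arrive 3:25 AM UTC on Aug 15.
Flight 1 lands earlier by 5 hours 3 minutes.

the first, by 5 hours 3 minutes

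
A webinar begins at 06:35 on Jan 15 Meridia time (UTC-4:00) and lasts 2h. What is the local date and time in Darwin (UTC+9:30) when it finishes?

22:05 on January 15

Convert start to UTC: 06:35 + 4:00 = 10:35 UTC on Jan 15.
Add 2 hours duration → 12:35 UTC.
Darwin is UTC+9:30, so local end time = 12:35 + 9:30 = 22:05 on Jan 15.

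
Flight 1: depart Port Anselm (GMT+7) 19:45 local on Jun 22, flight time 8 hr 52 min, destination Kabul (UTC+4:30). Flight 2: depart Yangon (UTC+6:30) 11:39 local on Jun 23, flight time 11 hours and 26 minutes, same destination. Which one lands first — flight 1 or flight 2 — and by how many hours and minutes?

Flight 1 in UTC: 19:45 − 7:00 = 12:45 on Jun 22.
+8 hours and 52 minutes → arrive 21:37 UTC on Jun 22.
Flight 2 in UTC: 11:39 − 6:30 = 05:09 on Jun 23.
+11 hours and 26 minutes → arrive 16:35 UTC on Jun 23.
Flight 1 lands earlier by 18 hours 58 minutes.

the first, by 18 hours 58 minutes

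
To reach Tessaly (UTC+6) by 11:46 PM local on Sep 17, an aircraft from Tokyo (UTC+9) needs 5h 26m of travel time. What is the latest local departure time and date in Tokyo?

9:20 PM on September 17

Target arrival in UTC: 11:46 PM − 6:00 = 5:46 PM on Sep 17.
Subtract 5 hours 26 minutes → departure 12:20 PM UTC on Sep 17.
Tokyo is UTC+9:00: 12:20 PM + 9:00 = 9:20 PM on Sep 17.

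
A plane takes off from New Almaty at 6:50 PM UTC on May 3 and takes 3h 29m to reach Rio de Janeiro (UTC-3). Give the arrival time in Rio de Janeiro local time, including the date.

Departure is given in UTC: 6:50 PM on May 3.
Add 3 hours 29 minutes → 10:19 PM UTC.
Rio de Janeiro is UTC−3:00: 10:19 PM − 3:00 = 7:19 PM on May 3.

7:19 PM on May 3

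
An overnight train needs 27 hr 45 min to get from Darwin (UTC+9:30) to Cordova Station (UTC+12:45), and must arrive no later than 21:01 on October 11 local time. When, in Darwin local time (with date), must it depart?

14:01 on October 10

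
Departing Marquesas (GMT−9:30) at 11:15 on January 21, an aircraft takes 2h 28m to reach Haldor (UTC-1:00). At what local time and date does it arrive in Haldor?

Convert departure to UTC: 11:15 + 9:30 = 20:45 UTC on Jan 21.
Add 2 hours and 28 minutes travel time → 23:13 UTC.
Haldor is UTC−1:00, so local arrival = 23:13 − 1:00 = 22:13 on Jan 21.

22:13 on January 21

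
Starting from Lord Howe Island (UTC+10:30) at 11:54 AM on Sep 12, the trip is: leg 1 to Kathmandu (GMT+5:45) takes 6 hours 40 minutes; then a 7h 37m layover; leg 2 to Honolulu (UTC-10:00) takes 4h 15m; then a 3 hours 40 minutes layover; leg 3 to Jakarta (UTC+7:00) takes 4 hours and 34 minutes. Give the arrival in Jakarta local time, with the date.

11:10 AM on September 13

Convert departure to UTC: 11:54 AM − 10:30 = 1:24 AM UTC on Sep 12.
Add 6 hours 40 minutes leg 1 → 8:04 AM UTC.
Add 7 hours and 37 minutes layover in Kathmandu → 3:41 PM UTC.
Add 4 hours and 15 minutes leg 2 → 7:56 PM UTC.
Add 3 hours and 40 minutes layover in Honolulu → 11:36 PM UTC.
Add 4 hours and 34 minutes leg 3 → 4:10 AM UTC (Sep 13).
Jakarta is UTC+7:00, so local arrival = 4:10 AM + 7:00 = 11:10 AM on Sep 13.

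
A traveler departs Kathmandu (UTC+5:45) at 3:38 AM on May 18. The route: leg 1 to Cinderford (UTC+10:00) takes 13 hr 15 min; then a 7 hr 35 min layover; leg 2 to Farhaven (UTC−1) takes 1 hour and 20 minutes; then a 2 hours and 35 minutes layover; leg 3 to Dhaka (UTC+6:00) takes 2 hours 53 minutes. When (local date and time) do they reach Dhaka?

Convert departure to UTC: 3:38 AM − 5:45 = 9:53 PM UTC on May 17.
Add 13 hours and 15 minutes leg 1 → 11:08 AM UTC (May 18).
Add 7 hours and 35 minutes layover in Cinderford → 6:43 PM UTC.
Add 1 hour and 20 minutes leg 2 → 8:03 PM UTC.
Add 2 hours and 35 minutes layover in Farhaven → 10:38 PM UTC.
Add 2 hours and 53 minutes leg 3 → 1:31 AM UTC (May 19).
Dhaka is UTC+6:00, so local arrival = 1:31 AM + 6:00 = 7:31 AM on May 19.

7:31 AM on May 19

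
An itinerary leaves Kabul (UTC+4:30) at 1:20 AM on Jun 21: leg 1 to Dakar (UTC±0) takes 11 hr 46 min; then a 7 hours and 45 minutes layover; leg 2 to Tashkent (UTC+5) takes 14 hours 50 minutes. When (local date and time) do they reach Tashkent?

Convert departure to UTC: 1:20 AM − 4:30 = 8:50 PM UTC on Jun 20.
Add 11 hours and 46 minutes leg 1 → 8:36 AM UTC (Jun 21).
Add 7 hours 45 minutes layover in Dakar → 4:21 PM UTC.
Add 14 hours 50 minutes leg 2 → 7:11 AM UTC (Jun 22).
Tashkent is UTC+5:00, so local arrival = 7:11 AM + 5:00 = 12:11 PM on Jun 22.

12:11 PM on June 22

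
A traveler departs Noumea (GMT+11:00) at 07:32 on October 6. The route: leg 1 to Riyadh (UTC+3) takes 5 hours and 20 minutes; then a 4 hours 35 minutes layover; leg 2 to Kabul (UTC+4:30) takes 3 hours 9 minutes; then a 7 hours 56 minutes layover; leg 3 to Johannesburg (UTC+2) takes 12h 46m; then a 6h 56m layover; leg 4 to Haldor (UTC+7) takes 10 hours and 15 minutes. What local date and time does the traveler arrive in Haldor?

06:29 on October 8

Convert departure to UTC: 07:32 − 11:00 = 20:32 UTC on Oct 5.
Add 5 hours and 20 minutes leg 1 → 01:52 UTC (Oct 6).
Add 4 hours and 35 minutes layover in Riyadh → 06:27 UTC.
Add 3 hours and 9 minutes leg 2 → 09:36 UTC.
Add 7 hours and 56 minutes layover in Kabul → 17:32 UTC.
Add 12 hours 46 minutes leg 3 → 06:18 UTC (Oct 7).
Add 6 hours and 56 minutes layover in Johannesburg → 13:14 UTC.
Add 10 hours and 15 minutes leg 4 → 23:29 UTC.
Haldor is UTC+7:00, so local arrival = 23:29 + 7:00 = 06:29 on Oct 8.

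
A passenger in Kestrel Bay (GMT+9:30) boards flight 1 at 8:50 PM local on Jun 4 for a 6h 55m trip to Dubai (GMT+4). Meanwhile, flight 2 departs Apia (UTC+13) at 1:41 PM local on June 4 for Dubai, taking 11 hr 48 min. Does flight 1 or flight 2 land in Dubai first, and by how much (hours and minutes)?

the second, by 5 hours 46 minutes

Flight 1 in UTC: 8:50 PM − 9:30 = 11:20 AM on Jun 4.
+6 hours and 55 minutes → arrive 6:15 PM UTC on Jun 4.
Flight 2 in UTC: 1:41 PM − 13:00 = 12:41 AM on Jun 4.
+11 hours and 48 minutes → arrive 12:29 PM UTC on Jun 4.
Flight 2 lands earlier by 5 hours 46 minutes.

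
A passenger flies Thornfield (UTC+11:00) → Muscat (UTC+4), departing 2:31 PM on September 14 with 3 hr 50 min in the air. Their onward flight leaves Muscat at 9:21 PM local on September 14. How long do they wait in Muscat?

Convert departure to UTC: 2:31 PM − 11:00 = 3:31 AM UTC on Sep 14.
Add 3 hours 50 minutes flight time → 7:21 AM UTC.
Muscat is UTC+4:00, so local arrival = 7:21 AM + 4:00 = 11:21 AM on Sep 14.
Layover = 9:21 PM − 11:21 AM = 10 hours.

10 hours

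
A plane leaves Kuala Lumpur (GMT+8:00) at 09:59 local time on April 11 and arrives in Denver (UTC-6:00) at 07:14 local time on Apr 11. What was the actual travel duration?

11 hours 15 minutes

Denver is 14:00 behind Kuala Lumpur.
Clock-face elapsed time (ignoring zones) is −2 hours 45 minutes.
Actual elapsed = −2 hours 45 minutes + 14:00 = 11 hours 15 minutes.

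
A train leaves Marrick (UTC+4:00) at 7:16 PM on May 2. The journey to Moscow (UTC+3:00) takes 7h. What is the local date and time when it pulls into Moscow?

1:16 AM on May 3

Convert departure to UTC: 7:16 PM − 4:00 = 3:16 PM UTC on May 2.
Add 7 hours travel time → 10:16 PM UTC.
Moscow is UTC+3:00, so local arrival = 10:16 PM + 3:00 = 1:16 AM on May 3.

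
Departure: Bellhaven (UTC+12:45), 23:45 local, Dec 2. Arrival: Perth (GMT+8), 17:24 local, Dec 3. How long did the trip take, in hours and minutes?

Departure in UTC: 23:45 − 12:45 = 11:00 on Dec 2.
Arrival in UTC: 17:24 − 8:00 = 09:24 on Dec 3.
Elapsed = 09:24 − 11:00 (+1 day) = 22 hours 24 minutes.

22 hours 24 minutes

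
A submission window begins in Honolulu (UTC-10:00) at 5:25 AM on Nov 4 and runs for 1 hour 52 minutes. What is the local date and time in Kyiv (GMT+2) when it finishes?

Convert start to UTC: 5:25 AM + 10:00 = 3:25 PM UTC on Nov 4.
Add 1 hour and 52 minutes duration → 5:17 PM UTC.
Kyiv is UTC+2:00, so local end time = 5:17 PM + 2:00 = 7:17 PM on Nov 4.

7:17 PM on Nov 4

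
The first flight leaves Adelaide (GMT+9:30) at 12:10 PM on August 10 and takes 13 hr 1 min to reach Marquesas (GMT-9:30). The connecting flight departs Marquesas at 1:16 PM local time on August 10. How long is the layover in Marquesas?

7 hours 5 minutes

Convert departure to UTC: 12:10 PM − 9:30 = 2:40 AM UTC on Aug 10.
Add 13 hours 1 minute flight time → 3:41 PM UTC.
Marquesas is UTC−9:30, so local arrival = 3:41 PM − 9:30 = 6:11 AM on Aug 10.
Layover = 1:16 PM − 6:11 AM = 7 hours 5 minutes.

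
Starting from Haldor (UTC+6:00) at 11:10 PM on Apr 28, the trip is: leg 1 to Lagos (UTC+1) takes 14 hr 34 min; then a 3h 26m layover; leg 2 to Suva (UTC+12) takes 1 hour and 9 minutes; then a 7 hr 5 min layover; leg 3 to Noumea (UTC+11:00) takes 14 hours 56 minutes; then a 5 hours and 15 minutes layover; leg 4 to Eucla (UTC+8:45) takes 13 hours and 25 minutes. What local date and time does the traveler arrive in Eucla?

1:45 PM on May 1

Convert departure to UTC: 11:10 PM − 6:00 = 5:10 PM UTC on Apr 28.
Add 14 hours and 34 minutes leg 1 → 7:44 AM UTC (Apr 29).
Add 3 hours and 26 minutes layover in Lagos → 11:10 AM UTC.
Add 1 hour 9 minutes leg 2 → 12:19 PM UTC.
Add 7 hours 5 minutes layover in Suva → 7:24 PM UTC.
Add 14 hours 56 minutes leg 3 → 10:20 AM UTC (Apr 30).
Add 5 hours 15 minutes layover in Noumea → 3:35 PM UTC.
Add 13 hours and 25 minutes leg 4 → 5:00 AM UTC (May 1).
Eucla is UTC+8:45, so local arrival = 5:00 AM + 8:45 = 1:45 PM on May 1.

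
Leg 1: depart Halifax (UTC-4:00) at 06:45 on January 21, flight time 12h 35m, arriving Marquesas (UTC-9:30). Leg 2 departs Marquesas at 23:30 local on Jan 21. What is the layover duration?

9 hours 40 minutes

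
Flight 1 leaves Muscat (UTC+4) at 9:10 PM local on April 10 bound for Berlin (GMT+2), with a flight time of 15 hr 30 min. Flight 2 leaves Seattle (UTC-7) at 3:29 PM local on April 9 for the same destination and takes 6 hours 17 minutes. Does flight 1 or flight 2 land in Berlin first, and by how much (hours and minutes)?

the second, by 27 hours 54 minutes

Flight 1 in UTC: 9:10 PM − 4:00 = 5:10 PM on Apr 10.
+15 hours and 30 minutes → arrive 8:40 AM UTC on Apr 11.
Flight 2 in UTC: 3:29 PM + 7:00 = 10:29 PM on Apr 9.
+6 hours 17 minutes → arrive 4:46 AM UTC on Apr 10.
Flight 2 lands earlier by 27 hours 54 minutes.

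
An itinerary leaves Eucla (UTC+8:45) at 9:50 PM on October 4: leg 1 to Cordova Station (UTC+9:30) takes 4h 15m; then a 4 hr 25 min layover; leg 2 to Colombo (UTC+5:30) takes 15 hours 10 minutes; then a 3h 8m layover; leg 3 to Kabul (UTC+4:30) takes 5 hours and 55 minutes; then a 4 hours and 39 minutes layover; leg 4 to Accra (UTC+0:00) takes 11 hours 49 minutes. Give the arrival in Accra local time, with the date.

2:26 PM on October 6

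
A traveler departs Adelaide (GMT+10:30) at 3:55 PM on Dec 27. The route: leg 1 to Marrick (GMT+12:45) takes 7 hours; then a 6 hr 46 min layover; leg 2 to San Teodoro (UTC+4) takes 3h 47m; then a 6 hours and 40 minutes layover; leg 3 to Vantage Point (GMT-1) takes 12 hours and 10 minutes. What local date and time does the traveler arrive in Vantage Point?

Convert departure to UTC: 3:55 PM − 10:30 = 5:25 AM UTC on Dec 27.
Add 7 hours leg 1 → 12:25 PM UTC.
Add 6 hours and 46 minutes layover in Marrick → 7:11 PM UTC.
Add 3 hours 47 minutes leg 2 → 10:58 PM UTC.
Add 6 hours and 40 minutes layover in San Teodoro → 5:38 AM UTC (Dec 28).
Add 12 hours 10 minutes leg 3 → 5:48 PM UTC.
Vantage Point is UTC−1:00, so local arrival = 5:48 PM − 1:00 = 4:48 PM on Dec 28.

4:48 PM on Dec 28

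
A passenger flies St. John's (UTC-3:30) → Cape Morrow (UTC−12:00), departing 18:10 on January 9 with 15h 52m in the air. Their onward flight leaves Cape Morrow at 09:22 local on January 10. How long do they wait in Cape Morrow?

Convert departure to UTC: 18:10 + 3:30 = 21:40 UTC on Jan 9.
Add 15 hours and 52 minutes flight time → 13:32 UTC (Jan 10).
Cape Morrow is UTC−12:00, so local arrival = 13:32 − 12:00 = 01:32 on Jan 10.
Layover = 09:22 − 01:32 = 7 hours 50 minutes.

7 hours 50 minutes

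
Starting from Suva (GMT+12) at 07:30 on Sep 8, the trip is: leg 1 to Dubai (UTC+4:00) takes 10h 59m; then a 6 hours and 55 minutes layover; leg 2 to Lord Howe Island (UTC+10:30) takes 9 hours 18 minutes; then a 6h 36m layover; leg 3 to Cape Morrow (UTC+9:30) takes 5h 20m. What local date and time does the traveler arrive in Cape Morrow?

Convert departure to UTC: 07:30 − 12:00 = 19:30 UTC on Sep 7.
Add 10 hours 59 minutes leg 1 → 06:29 UTC (Sep 8).
Add 6 hours 55 minutes layover in Dubai → 13:24 UTC.
Add 9 hours 18 minutes leg 2 → 22:42 UTC.
Add 6 hours 36 minutes layover in Lord Howe Island → 05:18 UTC (Sep 9).
Add 5 hours 20 minutes leg 3 → 10:38 UTC.
Cape Morrow is UTC+9:30, so local arrival = 10:38 + 9:30 = 20:08 on Sep 9.

20:08 on Sep 9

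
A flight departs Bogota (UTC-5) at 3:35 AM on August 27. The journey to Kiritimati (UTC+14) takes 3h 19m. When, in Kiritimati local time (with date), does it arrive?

1:54 AM on August 28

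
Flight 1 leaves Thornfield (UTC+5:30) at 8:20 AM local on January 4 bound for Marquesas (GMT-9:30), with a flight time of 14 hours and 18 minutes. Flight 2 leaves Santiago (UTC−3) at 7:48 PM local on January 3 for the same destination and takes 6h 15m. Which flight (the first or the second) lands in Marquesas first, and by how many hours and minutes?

Flight 1 in UTC: 8:20 AM − 5:30 = 2:50 AM on Jan 4.
+14 hours and 18 minutes → arrive 5:08 PM UTC on Jan 4.
Flight 2 in UTC: 7:48 PM + 3:00 = 10:48 PM on Jan 3.
+6 hours 15 minutes → arrive 5:03 AM UTC on Jan 4.
Flight 2 lands earlier by 12 hours 5 minutes.

the second, by 12 hours 5 minutes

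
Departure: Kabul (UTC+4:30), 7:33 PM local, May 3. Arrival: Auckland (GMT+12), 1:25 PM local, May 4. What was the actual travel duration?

Auckland is 7:30 ahead of Kabul.
Clock-face elapsed time (ignoring zones) is 17 hours 52 minutes.
Actual elapsed = 17 hours 52 minutes − 7:30 = 10 hours 22 minutes.

10 hours 22 minutes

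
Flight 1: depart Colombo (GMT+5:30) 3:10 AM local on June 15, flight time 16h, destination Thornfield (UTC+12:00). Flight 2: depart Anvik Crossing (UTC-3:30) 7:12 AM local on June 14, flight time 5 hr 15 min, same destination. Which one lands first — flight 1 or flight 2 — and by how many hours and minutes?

Flight 1 in UTC: 3:10 AM − 5:30 = 9:40 PM on Jun 14.
+16 hours → arrive 1:40 PM UTC on Jun 15.
Flight 2 in UTC: 7:12 AM + 3:30 = 10:42 AM on Jun 14.
+5 hours 15 minutes → arrive 3:57 PM UTC on Jun 14.
Flight 2 lands earlier by 21 hours 43 minutes.

the second, by 21 hours 43 minutes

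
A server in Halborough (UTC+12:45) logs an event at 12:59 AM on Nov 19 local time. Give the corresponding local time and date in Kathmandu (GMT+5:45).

In UTC: 12:59 AM − 12:45 = 12:14 PM on Nov 18.
Kathmandu is UTC+5:45: 12:14 PM + 5:45 = 5:59 PM on Nov 18.

5:59 PM on November 18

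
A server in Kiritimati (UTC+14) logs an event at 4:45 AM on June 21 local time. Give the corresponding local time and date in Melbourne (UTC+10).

Melbourne is 4:00 behind Kiritimati.
Shift by the zone difference: 4:45 AM − 4:00 = 12:45 AM on Jun 21 in Melbourne.

12:45 AM on June 21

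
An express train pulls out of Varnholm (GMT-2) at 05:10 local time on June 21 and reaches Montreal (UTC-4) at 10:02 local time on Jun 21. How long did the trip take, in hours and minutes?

6 hours 52 minutes

Montreal is 2:00 behind Varnholm.
Clock-face elapsed time (ignoring zones) is 4 hours 52 minutes.
Actual elapsed = 4 hours 52 minutes + 2:00 = 6 hours 52 minutes.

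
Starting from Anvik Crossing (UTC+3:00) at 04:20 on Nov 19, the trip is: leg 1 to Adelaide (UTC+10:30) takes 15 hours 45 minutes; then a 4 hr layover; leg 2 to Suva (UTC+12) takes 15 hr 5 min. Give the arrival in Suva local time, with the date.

Convert departure to UTC: 04:20 − 3:00 = 01:20 UTC on Nov 19.
Add 15 hours 45 minutes leg 1 → 17:05 UTC.
Add 4 hours layover in Adelaide → 21:05 UTC.
Add 15 hours 5 minutes leg 2 → 12:10 UTC (Nov 20).
Suva is UTC+12:00, so local arrival = 12:10 + 12:00 = 00:10 on Nov 21.

00:10 on Nov 21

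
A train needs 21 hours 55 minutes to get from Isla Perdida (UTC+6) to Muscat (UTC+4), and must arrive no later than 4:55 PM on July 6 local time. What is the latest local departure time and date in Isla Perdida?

Target arrival in UTC: 4:55 PM − 4:00 = 12:55 PM on Jul 6.
Subtract 21 hours 55 minutes → departure 3:00 PM UTC on Jul 5.
Isla Perdida is UTC+6:00: 3:00 PM + 6:00 = 9:00 PM on Jul 5.

9:00 PM on July 5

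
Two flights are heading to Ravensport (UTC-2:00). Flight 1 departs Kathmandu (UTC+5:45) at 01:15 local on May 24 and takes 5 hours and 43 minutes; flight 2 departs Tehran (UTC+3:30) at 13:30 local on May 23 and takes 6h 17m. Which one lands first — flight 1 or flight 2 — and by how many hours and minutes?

Flight 1 in UTC: 01:15 − 5:45 = 19:30 on May 23.
+5 hours and 43 minutes → arrive 01:13 UTC on May 24.
Flight 2 in UTC: 13:30 − 3:30 = 10:00 on May 23.
+6 hours 17 minutes → arrive 16:17 UTC on May 23.
Flight 2 lands earlier by 8 hours 56 minutes.

the second, by 8 hours 56 minutes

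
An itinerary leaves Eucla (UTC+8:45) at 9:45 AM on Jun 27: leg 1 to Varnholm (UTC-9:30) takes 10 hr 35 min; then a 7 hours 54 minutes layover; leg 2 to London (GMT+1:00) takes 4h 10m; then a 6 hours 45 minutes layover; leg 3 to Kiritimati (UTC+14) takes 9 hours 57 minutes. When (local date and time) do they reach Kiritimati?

6:21 AM on June 29

Convert departure to UTC: 9:45 AM − 8:45 = 1:00 AM UTC on Jun 27.
Add 10 hours 35 minutes leg 1 → 11:35 AM UTC.
Add 7 hours 54 minutes layover in Varnholm → 7:29 PM UTC.
Add 4 hours 10 minutes leg 2 → 11:39 PM UTC.
Add 6 hours and 45 minutes layover in London → 6:24 AM UTC (Jun 28).
Add 9 hours 57 minutes leg 3 → 4:21 PM UTC.
Kiritimati is UTC+14:00, so local arrival = 4:21 PM + 14:00 = 6:21 AM on Jun 29.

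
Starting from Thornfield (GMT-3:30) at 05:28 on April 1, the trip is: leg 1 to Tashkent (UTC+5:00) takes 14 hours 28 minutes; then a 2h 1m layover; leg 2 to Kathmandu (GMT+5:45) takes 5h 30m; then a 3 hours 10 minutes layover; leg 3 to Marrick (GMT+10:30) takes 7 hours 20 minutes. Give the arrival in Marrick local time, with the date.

03:57 on April 3

Convert departure to UTC: 05:28 + 3:30 = 08:58 UTC on Apr 1.
Add 14 hours 28 minutes leg 1 → 23:26 UTC.
Add 2 hours and 1 minute layover in Tashkent → 01:27 UTC (Apr 2).
Add 5 hours 30 minutes leg 2 → 06:57 UTC.
Add 3 hours 10 minutes layover in Kathmandu → 10:07 UTC.
Add 7 hours 20 minutes leg 3 → 17:27 UTC.
Marrick is UTC+10:30, so local arrival = 17:27 + 10:30 = 03:57 on Apr 3.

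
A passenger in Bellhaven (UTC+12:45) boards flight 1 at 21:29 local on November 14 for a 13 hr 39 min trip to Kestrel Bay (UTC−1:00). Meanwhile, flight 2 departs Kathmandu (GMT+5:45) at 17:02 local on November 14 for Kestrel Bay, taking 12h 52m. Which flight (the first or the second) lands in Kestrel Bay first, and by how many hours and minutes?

the first, by 1 hour 46 minutes

Flight 1 in UTC: 21:29 − 12:45 = 08:44 on Nov 14.
+13 hours and 39 minutes → arrive 22:23 UTC on Nov 14.
Flight 2 in UTC: 17:02 − 5:45 = 11:17 on Nov 14.
+12 hours and 52 minutes → arrive 00:09 UTC on Nov 15.
Flight 1 lands earlier by 1 hour 46 minutes.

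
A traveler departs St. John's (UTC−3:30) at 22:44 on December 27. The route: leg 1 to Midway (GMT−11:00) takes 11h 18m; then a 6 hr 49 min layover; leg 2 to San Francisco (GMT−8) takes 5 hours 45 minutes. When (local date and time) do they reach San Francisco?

Convert departure to UTC: 22:44 + 3:30 = 02:14 UTC on Dec 28.
Add 11 hours 18 minutes leg 1 → 13:32 UTC.
Add 6 hours and 49 minutes layover in Midway → 20:21 UTC.
Add 5 hours 45 minutes leg 2 → 02:06 UTC (Dec 29).
San Francisco is UTC−8:00, so local arrival = 02:06 − 8:00 = 18:06 on Dec 28.

18:06 on Dec 28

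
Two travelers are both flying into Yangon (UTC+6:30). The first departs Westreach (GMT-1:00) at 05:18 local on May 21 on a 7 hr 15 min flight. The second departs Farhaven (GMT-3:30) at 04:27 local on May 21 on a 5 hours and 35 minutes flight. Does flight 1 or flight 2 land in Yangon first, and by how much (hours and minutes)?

Flight 1 in UTC: 05:18 + 1:00 = 06:18 on May 21.
+7 hours 15 minutes → arrive 13:33 UTC on May 21.
Flight 2 in UTC: 04:27 + 3:30 = 07:57 on May 21.
+5 hours and 35 minutes → arrive 13:32 UTC on May 21.
Flight 2 lands earlier by 1 minute.

the second, by 1 minute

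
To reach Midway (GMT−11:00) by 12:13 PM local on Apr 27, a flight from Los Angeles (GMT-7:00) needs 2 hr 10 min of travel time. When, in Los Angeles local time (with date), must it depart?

2:03 PM on April 27

Target arrival in UTC: 12:13 PM + 11:00 = 11:13 PM on Apr 27.
Subtract 2 hours and 10 minutes → departure 9:03 PM UTC on Apr 27.
Los Angeles is UTC−7:00: 9:03 PM − 7:00 = 2:03 PM on Apr 27.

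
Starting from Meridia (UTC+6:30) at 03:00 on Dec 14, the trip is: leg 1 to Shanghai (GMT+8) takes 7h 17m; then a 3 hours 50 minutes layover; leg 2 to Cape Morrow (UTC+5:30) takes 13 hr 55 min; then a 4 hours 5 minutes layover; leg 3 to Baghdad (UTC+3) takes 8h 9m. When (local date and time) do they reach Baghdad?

Convert departure to UTC: 03:00 − 6:30 = 20:30 UTC on Dec 13.
Add 7 hours and 17 minutes leg 1 → 03:47 UTC (Dec 14).
Add 3 hours and 50 minutes layover in Shanghai → 07:37 UTC.
Add 13 hours 55 minutes leg 2 → 21:32 UTC.
Add 4 hours and 5 minutes layover in Cape Morrow → 01:37 UTC (Dec 15).
Add 8 hours 9 minutes leg 3 → 09:46 UTC.
Baghdad is UTC+3:00, so local arrival = 09:46 + 3:00 = 12:46 on Dec 15.

12:46 on Dec 15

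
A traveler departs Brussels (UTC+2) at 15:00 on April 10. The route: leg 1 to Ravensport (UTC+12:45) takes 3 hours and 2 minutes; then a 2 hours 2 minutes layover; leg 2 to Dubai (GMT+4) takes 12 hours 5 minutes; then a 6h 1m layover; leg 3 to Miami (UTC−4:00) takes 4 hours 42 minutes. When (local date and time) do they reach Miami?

12:52 on April 11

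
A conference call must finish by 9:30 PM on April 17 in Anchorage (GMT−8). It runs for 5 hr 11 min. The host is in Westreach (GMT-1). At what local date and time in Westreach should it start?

11:19 PM on April 17

Target end time in UTC: 9:30 PM + 8:00 = 5:30 AM on Apr 18.
Subtract 5 hours 11 minutes → start 12:19 AM UTC on Apr 18.
Westreach is UTC−1:00: 12:19 AM − 1:00 = 11:19 PM on Apr 17.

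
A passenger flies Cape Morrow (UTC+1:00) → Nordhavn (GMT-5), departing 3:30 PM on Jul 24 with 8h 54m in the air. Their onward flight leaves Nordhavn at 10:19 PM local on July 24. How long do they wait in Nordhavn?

Convert departure to UTC: 3:30 PM − 1:00 = 2:30 PM UTC on Jul 24.
Add 8 hours 54 minutes flight time → 11:24 PM UTC.
Nordhavn is UTC−5:00, so local arrival = 11:24 PM − 5:00 = 6:24 PM on Jul 24.
Layover = 10:19 PM − 6:24 PM = 3 hours 55 minutes.

3 hours 55 minutes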